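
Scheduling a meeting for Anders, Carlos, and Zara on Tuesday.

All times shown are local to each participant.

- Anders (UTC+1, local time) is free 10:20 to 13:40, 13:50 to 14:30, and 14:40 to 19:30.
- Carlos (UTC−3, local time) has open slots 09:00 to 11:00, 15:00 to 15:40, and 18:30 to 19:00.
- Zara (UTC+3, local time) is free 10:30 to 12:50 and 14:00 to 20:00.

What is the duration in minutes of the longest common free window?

40 minutes

Anders → UTC: 09:20–12:40, 12:50–13:30, 13:40–18:30.
Carlos → UTC: 12:00–14:00, 18:00–18:40, 21:30–22:00.
Zara → UTC: 07:30–09:50, 11:00–17:00.
Anders ∩ Carlos: 12:00–12:40, 12:50–13:30, 13:40–14:00, 18:00–18:30.
Anders ∩ Carlos ∩ Zara: 12:00–12:40, 12:50–13:30, 13:40–14:00.
Common window lengths: 40, 40, 20 min; longest is 40.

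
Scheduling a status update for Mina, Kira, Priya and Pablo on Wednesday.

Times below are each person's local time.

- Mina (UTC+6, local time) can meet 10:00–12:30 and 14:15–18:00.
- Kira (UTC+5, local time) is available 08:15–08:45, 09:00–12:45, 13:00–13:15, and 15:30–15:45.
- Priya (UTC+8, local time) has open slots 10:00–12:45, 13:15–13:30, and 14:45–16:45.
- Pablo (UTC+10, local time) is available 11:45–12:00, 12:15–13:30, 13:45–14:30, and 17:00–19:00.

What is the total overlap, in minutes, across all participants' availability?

30 minutes

Mina → UTC: 04:00–06:30, 08:15–12:00.
Kira → UTC: 03:15–03:45, 04:00–07:45, 08:00–08:15, 10:30–10:45.
Priya → UTC: 02:00–04:45, 05:15–05:30, 06:45–08:45.
Pablo → UTC: 01:45–02:00, 02:15–03:30, 03:45–04:30, 07:00–09:00.
Mina ∩ Kira: 04:00–06:30, 10:30–10:45.
Mina ∩ Kira ∩ Priya: 04:00–04:45, 05:15–05:30.
Mina ∩ Kira ∩ Priya ∩ Pablo: 04:00–04:30.
Total common minutes: 30.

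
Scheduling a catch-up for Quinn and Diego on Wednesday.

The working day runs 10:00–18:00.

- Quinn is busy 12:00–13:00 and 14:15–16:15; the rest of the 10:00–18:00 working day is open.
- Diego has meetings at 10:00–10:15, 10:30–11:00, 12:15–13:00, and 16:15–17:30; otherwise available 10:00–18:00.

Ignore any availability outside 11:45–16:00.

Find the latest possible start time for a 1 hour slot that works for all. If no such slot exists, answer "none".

13:15

Quinn free within 10:00–18:00: 10:00–12:00, 13:00–14:15, 16:15–18:00.
Diego free within 10:00–18:00: 10:15–10:30, 11:00–12:15, 13:00–16:15, 17:30–18:00.
Quinn ∩ Diego: 10:15–10:30, 11:00–12:00, 13:00–14:15, 17:30–18:00.
Restricted to 11:45–16:00: 11:45–12:00, 13:00–14:15.
Windows ≥ 60 min: 13:00–14:15.
Latest start in the last window 13:00–14:15 is 14:15 − 60 min = 13:15.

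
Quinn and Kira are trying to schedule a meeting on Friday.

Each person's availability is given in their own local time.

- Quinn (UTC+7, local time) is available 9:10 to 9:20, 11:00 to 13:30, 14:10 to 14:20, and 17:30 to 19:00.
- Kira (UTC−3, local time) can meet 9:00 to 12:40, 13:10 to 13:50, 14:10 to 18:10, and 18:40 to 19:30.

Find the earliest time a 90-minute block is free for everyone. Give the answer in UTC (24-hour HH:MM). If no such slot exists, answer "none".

none

Quinn → UTC: 02:10–02:20, 04:00–06:30, 07:10–07:20, 10:30–12:00.
Kira → UTC: 12:00–15:40, 16:10–16:50, 17:10–21:10, 21:40–22:30.
Quinn ∩ Kira: (none).
Windows ≥ 90 min: (none).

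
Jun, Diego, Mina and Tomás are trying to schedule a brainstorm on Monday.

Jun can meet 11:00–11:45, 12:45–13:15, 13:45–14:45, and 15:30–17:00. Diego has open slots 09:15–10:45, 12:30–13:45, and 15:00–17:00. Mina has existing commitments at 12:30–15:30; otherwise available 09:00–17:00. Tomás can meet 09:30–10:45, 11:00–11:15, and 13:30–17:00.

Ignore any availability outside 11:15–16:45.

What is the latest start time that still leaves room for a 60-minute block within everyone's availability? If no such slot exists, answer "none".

15:45

Mina free within 09:00–17:00: 09:00–12:30, 15:30–17:00.
Jun ∩ Diego: 12:45–13:15, 15:30–17:00.
Jun ∩ Diego ∩ Mina: 15:30–17:00.
Jun ∩ Diego ∩ Mina ∩ Tomás: 15:30–17:00.
Restricted to 11:15–16:45: 15:30–16:45.
Windows ≥ 60 min: 15:30–16:45.
Latest start in the last window 15:30–16:45 is 16:45 − 60 min = 15:45.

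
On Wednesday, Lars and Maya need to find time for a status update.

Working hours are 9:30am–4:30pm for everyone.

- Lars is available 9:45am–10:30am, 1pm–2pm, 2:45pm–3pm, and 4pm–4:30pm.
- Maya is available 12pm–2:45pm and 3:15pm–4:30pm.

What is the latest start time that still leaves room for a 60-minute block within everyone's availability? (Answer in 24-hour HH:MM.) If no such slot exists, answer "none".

Lars ∩ Maya: 13:00–14:00, 16:00–16:30.
Windows ≥ 60 min: 13:00–14:00.
Latest start in the last window 13:00–14:00 is 14:00 − 60 min = 13:00.

13:00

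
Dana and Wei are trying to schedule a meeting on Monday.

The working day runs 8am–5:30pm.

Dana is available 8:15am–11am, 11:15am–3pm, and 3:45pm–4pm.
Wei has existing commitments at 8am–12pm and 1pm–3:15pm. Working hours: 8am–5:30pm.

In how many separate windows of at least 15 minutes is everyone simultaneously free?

Wei free within 08:00–17:30: 12:00–13:00, 15:15–17:30.
Dana ∩ Wei: 12:00–13:00, 15:45–16:00.
Windows ≥ 15 min: 12:00–13:00, 15:45–16:00.
That's 2 windows.

2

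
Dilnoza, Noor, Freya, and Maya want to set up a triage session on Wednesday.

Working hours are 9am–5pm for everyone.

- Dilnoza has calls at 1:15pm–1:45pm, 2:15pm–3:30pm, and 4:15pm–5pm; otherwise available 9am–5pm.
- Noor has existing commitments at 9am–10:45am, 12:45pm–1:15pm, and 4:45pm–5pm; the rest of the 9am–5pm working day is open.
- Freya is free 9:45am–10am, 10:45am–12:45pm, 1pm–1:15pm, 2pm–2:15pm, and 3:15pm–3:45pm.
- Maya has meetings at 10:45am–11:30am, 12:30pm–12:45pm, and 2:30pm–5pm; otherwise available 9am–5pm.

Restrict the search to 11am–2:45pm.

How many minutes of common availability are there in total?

Dilnoza free within 09:00–17:00: 09:00–13:15, 13:45–14:15, 15:30–16:15.
Noor free within 09:00–17:00: 10:45–12:45, 13:15–16:45.
Maya free within 09:00–17:00: 09:00–10:45, 11:30–12:30, 12:45–14:30.
Dilnoza ∩ Noor: 10:45–12:45, 13:45–14:15, 15:30–16:15.
Dilnoza ∩ Noor ∩ Freya: 10:45–12:45, 14:00–14:15, 15:30–15:45.
Dilnoza ∩ Noor ∩ Freya ∩ Maya: 11:30–12:30, 14:00–14:15.
Restricted to 11:00–14:45: 11:30–12:30, 14:00–14:15.
Total common minutes: 60 + 15 = 75.

75 minutes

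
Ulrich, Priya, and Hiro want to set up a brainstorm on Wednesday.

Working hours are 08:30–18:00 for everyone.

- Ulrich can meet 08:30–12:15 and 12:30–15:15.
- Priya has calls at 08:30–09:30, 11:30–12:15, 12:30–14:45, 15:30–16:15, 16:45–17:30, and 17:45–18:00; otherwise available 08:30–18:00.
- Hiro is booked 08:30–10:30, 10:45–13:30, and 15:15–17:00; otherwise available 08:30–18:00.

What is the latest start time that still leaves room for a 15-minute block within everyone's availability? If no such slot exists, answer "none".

15:00

Priya free within 08:30–18:00: 09:30–11:30, 12:15–12:30, 14:45–15:30, 16:15–16:45, 17:30–17:45.
Hiro free within 08:30–18:00: 10:30–10:45, 13:30–15:15, 17:00–18:00.
Ulrich ∩ Priya: 09:30–11:30, 14:45–15:15.
Ulrich ∩ Priya ∩ Hiro: 10:30–10:45, 14:45–15:15.
Windows ≥ 15 min: 10:30–10:45, 14:45–15:15.
Latest start in the last window 14:45–15:15 is 15:15 − 15 min = 15:00.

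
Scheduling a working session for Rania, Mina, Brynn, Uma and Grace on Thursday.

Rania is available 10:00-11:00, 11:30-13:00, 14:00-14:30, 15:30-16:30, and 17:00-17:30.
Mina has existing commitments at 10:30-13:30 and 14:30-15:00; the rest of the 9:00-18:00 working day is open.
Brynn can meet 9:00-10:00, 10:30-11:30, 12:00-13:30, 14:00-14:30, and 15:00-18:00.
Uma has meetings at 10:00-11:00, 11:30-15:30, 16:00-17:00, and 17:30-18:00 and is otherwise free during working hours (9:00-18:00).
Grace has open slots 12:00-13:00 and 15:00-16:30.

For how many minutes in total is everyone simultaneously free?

30 minutes

Mina free within 09:00–18:00: 09:00–10:30, 13:30–14:30, 15:00–18:00.
Uma free within 09:00–18:00: 09:00–10:00, 11:00–11:30, 15:30–16:00, 17:00–17:30.
Rania ∩ Mina: 10:00–10:30, 14:00–14:30, 15:30–16:30, 17:00–17:30.
Rania ∩ Mina ∩ Brynn: 14:00–14:30, 15:30–16:30, 17:00–17:30.
Rania ∩ Mina ∩ Brynn ∩ Uma: 15:30–16:00, 17:00–17:30.
Rania ∩ Mina ∩ Brynn ∩ Uma ∩ Grace: 15:30–16:00.
Total common minutes: 30.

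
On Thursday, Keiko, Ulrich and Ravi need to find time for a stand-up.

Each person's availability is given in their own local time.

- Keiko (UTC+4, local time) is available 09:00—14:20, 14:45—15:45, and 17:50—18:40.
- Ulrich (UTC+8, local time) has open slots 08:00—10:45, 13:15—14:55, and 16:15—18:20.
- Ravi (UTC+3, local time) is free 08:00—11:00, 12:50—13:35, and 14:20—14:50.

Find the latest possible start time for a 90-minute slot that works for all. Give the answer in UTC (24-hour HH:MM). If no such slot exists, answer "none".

05:25

Keiko → UTC: 05:00–10:20, 10:45–11:45, 13:50–14:40.
Ulrich → UTC: 00:00–02:45, 05:15–06:55, 08:15–10:20.
Ravi → UTC: 05:00–08:00, 09:50–10:35, 11:20–11:50.
Keiko ∩ Ulrich: 05:15–06:55, 08:15–10:20.
Keiko ∩ Ulrich ∩ Ravi: 05:15–06:55, 09:50–10:20.
Windows ≥ 90 min: 05:15–06:55.
Latest start in the last window 05:15–06:55 is 06:55 − 90 min = 05:25.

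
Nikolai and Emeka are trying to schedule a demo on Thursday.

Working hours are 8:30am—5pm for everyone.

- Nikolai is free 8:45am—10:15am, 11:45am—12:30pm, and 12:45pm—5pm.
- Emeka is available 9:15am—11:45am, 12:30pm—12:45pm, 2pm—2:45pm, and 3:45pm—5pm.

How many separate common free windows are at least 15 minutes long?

3

Nikolai ∩ Emeka: 09:15–10:15, 14:00–14:45, 15:45–17:00.
Windows ≥ 15 min: 09:15–10:15, 14:00–14:45, 15:45–17:00.
That's 3 windows.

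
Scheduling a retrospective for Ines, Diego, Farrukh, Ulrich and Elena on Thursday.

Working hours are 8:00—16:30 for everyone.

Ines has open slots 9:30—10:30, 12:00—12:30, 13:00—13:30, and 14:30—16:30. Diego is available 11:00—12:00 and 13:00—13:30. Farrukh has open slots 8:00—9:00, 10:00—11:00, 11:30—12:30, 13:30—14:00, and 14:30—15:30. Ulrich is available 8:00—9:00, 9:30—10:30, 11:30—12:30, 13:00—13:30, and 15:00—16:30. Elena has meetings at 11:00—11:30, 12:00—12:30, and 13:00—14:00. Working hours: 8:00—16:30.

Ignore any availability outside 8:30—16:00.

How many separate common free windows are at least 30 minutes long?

0

Elena free within 08:00–16:30: 08:00–11:00, 11:30–12:00, 12:30–13:00, 14:00–16:30.
Ines ∩ Diego: 13:00–13:30.
Ines ∩ Diego ∩ Farrukh: (none).
Ines ∩ Diego ∩ Farrukh ∩ Ulrich: (none).
Ines ∩ Diego ∩ Farrukh ∩ Ulrich ∩ Elena: (none).
Restricted to 08:30–16:00: (none).
Windows ≥ 30 min: (none).
That's 0 windows.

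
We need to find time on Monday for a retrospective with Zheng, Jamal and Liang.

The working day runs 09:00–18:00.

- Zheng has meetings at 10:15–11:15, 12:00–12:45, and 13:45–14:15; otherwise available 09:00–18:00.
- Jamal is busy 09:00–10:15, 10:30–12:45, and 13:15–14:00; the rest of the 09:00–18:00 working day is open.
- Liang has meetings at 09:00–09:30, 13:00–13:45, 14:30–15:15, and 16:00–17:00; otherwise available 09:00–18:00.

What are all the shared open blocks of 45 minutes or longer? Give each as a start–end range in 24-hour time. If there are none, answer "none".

Zheng free within 09:00–18:00: 09:00–10:15, 11:15–12:00, 12:45–13:45, 14:15–18:00.
Jamal free within 09:00–18:00: 10:15–10:30, 12:45–13:15, 14:00–18:00.
Liang free within 09:00–18:00: 09:30–13:00, 13:45–14:30, 15:15–16:00, 17:00–18:00.
Zheng ∩ Jamal: 12:45–13:15, 14:15–18:00.
Zheng ∩ Jamal ∩ Liang: 12:45–13:00, 14:15–14:30, 15:15–16:00, 17:00–18:00.
Windows ≥ 45 min: 15:15–16:00, 17:00–18:00.

15:15–16:00, 17:00–18:00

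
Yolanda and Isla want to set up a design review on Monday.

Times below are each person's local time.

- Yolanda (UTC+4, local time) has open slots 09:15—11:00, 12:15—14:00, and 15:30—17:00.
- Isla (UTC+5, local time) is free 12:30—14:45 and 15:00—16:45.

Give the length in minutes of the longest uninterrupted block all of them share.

90 minutes

Yolanda → UTC: 05:15–07:00, 08:15–10:00, 11:30–13:00.
Isla → UTC: 07:30–09:45, 10:00–11:45.
Yolanda ∩ Isla: 08:15–09:45, 11:30–11:45.
Common window lengths: 90, 15 min; longest is 90.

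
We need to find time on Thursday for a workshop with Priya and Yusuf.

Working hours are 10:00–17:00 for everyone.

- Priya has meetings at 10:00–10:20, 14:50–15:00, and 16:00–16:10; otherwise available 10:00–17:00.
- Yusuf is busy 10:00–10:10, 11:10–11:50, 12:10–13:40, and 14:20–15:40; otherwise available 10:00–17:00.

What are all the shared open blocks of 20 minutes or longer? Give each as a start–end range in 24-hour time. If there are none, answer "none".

Priya free within 10:00–17:00: 10:20–14:50, 15:00–16:00, 16:10–17:00.
Yusuf free within 10:00–17:00: 10:10–11:10, 11:50–12:10, 13:40–14:20, 15:40–17:00.
Priya ∩ Yusuf: 10:20–11:10, 11:50–12:10, 13:40–14:20, 15:40–16:00, 16:10–17:00.
Windows ≥ 20 min: 10:20–11:10, 11:50–12:10, 13:40–14:20, 15:40–16:00, 16:10–17:00.

10:20–11:10, 11:50–12:10, 13:40–14:20, 15:40–16:00, 16:10–17:00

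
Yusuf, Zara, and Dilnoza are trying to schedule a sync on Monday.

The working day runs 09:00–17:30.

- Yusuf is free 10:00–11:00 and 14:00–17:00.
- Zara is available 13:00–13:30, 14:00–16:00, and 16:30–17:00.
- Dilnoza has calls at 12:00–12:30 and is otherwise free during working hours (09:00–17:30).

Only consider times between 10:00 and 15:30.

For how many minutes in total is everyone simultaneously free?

90 minutes

Dilnoza free within 09:00–17:30: 09:00–12:00, 12:30–17:30.
Yusuf ∩ Zara: 14:00–16:00, 16:30–17:00.
Yusuf ∩ Zara ∩ Dilnoza: 14:00–16:00, 16:30–17:00.
Restricted to 10:00–15:30: 14:00–15:30.
Total common minutes: 90.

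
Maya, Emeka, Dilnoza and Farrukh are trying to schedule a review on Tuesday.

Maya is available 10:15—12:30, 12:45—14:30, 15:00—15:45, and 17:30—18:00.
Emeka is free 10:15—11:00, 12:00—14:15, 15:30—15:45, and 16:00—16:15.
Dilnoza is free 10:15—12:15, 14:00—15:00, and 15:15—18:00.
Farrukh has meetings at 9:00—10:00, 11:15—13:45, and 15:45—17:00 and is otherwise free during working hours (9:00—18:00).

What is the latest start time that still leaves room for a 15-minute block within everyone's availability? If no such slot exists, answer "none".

15:30

Farrukh free within 09:00–18:00: 10:00–11:15, 13:45–15:45, 17:00–18:00.
Maya ∩ Emeka: 10:15–11:00, 12:00–12:30, 12:45–14:15, 15:30–15:45.
Maya ∩ Emeka ∩ Dilnoza: 10:15–11:00, 12:00–12:15, 14:00–14:15, 15:30–15:45.
Maya ∩ Emeka ∩ Dilnoza ∩ Farrukh: 10:15–11:00, 14:00–14:15, 15:30–15:45.
Windows ≥ 15 min: 10:15–11:00, 14:00–14:15, 15:30–15:45.
Latest start in the last window 15:30–15:45 is 15:45 − 15 min = 15:30.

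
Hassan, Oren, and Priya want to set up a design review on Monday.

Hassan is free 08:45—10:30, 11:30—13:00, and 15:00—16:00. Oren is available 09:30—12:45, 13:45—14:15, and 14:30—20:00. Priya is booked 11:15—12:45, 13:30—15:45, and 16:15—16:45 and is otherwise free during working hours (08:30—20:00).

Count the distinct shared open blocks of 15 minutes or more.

Priya free within 08:30–20:00: 08:30–11:15, 12:45–13:30, 15:45–16:15, 16:45–20:00.
Hassan ∩ Oren: 09:30–10:30, 11:30–12:45, 15:00–16:00.
Hassan ∩ Oren ∩ Priya: 09:30–10:30, 15:45–16:00.
Windows ≥ 15 min: 09:30–10:30, 15:45–16:00.
That's 2 windows.

2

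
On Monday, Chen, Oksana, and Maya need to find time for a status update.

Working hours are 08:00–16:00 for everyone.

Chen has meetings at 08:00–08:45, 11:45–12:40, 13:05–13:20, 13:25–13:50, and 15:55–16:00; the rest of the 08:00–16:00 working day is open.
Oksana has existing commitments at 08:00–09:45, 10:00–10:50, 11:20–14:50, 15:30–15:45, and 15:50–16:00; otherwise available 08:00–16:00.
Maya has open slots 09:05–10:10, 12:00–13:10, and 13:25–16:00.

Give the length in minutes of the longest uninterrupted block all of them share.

40 minutes

Chen free within 08:00–16:00: 08:45–11:45, 12:40–13:05, 13:20–13:25, 13:50–15:55.
Oksana free within 08:00–16:00: 09:45–10:00, 10:50–11:20, 14:50–15:30, 15:45–15:50.
Chen ∩ Oksana: 09:45–10:00, 10:50–11:20, 14:50–15:30, 15:45–15:50.
Chen ∩ Oksana ∩ Maya: 09:45–10:00, 14:50–15:30, 15:45–15:50.
Common window lengths: 15, 40, 5 min; longest is 40.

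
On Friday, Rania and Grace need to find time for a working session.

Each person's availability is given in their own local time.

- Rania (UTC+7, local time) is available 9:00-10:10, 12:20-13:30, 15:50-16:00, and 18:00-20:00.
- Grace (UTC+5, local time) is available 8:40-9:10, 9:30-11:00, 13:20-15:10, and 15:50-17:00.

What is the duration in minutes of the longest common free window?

60 minutes

Rania → UTC: 02:00–03:10, 05:20–06:30, 08:50–09:00, 11:00–13:00.
Grace → UTC: 03:40–04:10, 04:30–06:00, 08:20–10:10, 10:50–12:00.
Rania ∩ Grace: 05:20–06:00, 08:50–09:00, 11:00–12:00.
Common window lengths: 40, 10, 60 min; longest is 60.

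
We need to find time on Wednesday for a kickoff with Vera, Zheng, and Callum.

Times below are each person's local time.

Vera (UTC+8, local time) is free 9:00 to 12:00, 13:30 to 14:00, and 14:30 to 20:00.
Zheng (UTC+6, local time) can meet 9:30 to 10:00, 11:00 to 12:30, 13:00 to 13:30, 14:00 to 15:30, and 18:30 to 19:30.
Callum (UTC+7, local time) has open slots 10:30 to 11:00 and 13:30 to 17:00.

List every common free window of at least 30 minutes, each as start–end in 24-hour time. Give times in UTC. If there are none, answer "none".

Vera → UTC: 01:00–04:00, 05:30–06:00, 06:30–12:00.
Zheng → UTC: 03:30–04:00, 05:00–06:30, 07:00–07:30, 08:00–09:30, 12:30–13:30.
Callum → UTC: 03:30–04:00, 06:30–10:00.
Vera ∩ Zheng: 03:30–04:00, 05:30–06:00, 07:00–07:30, 08:00–09:30.
Vera ∩ Zheng ∩ Callum: 03:30–04:00, 07:00–07:30, 08:00–09:30.
Windows ≥ 30 min: 03:30–04:00, 07:00–07:30, 08:00–09:30.

03:30–04:00, 07:00–07:30, 08:00–09:30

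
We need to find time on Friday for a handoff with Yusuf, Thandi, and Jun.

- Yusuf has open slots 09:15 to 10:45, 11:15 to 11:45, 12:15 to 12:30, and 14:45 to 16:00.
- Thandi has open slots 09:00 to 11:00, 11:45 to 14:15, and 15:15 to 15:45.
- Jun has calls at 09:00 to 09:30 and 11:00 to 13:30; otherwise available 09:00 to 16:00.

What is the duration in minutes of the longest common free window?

75 minutes

Jun free within 09:00–16:00: 09:30–11:00, 13:30–16:00.
Yusuf ∩ Thandi: 09:15–10:45, 12:15–12:30, 15:15–15:45.
Yusuf ∩ Thandi ∩ Jun: 09:30–10:45, 15:15–15:45.
Common window lengths: 75, 30 min; longest is 75.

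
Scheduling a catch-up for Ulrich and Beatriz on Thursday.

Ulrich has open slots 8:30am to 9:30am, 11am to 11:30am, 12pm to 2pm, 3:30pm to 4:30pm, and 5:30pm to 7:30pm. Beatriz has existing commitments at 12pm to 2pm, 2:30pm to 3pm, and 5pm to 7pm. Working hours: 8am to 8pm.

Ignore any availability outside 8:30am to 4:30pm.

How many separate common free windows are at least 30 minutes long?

3

Beatriz free within 08:00–20:00: 08:00–12:00, 14:00–14:30, 15:00–17:00, 19:00–20:00.
Ulrich ∩ Beatriz: 08:30–09:30, 11:00–11:30, 15:30–16:30, 19:00–19:30.
Restricted to 08:30–16:30: 08:30–09:30, 11:00–11:30, 15:30–16:30.
Windows ≥ 30 min: 08:30–09:30, 11:00–11:30, 15:30–16:30.
That's 3 windows.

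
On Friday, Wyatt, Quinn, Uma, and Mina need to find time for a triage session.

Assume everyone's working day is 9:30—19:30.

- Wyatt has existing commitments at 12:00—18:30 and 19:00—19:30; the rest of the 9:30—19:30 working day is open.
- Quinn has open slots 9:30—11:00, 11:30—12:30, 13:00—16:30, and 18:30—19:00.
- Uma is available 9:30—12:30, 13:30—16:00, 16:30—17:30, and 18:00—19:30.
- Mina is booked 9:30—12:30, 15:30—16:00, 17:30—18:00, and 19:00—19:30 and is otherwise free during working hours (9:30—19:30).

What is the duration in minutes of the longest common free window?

Wyatt free within 09:30–19:30: 09:30–12:00, 18:30–19:00.
Mina free within 09:30–19:30: 12:30–15:30, 16:00–17:30, 18:00–19:00.
Wyatt ∩ Quinn: 09:30–11:00, 11:30–12:00, 18:30–19:00.
Wyatt ∩ Quinn ∩ Uma: 09:30–11:00, 11:30–12:00, 18:30–19:00.
Wyatt ∩ Quinn ∩ Uma ∩ Mina: 18:30–19:00.
Single common window of 30 minutes.

30 minutes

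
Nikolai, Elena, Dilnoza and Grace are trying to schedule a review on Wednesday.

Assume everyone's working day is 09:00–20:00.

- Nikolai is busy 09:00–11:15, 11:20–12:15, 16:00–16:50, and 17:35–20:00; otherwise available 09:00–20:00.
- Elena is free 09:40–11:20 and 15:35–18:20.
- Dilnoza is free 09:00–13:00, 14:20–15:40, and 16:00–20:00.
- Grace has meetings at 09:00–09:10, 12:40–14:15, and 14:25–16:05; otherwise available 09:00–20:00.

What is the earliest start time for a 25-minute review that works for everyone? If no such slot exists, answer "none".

Nikolai free within 09:00–20:00: 11:15–11:20, 12:15–16:00, 16:50–17:35.
Grace free within 09:00–20:00: 09:10–12:40, 14:15–14:25, 16:05–20:00.
Nikolai ∩ Elena: 11:15–11:20, 15:35–16:00, 16:50–17:35.
Nikolai ∩ Elena ∩ Dilnoza: 11:15–11:20, 15:35–15:40, 16:50–17:35.
Nikolai ∩ Elena ∩ Dilnoza ∩ Grace: 11:15–11:20, 16:50–17:35.
Windows ≥ 25 min: 16:50–17:35.
Earliest such window starts at 16:50.

16:50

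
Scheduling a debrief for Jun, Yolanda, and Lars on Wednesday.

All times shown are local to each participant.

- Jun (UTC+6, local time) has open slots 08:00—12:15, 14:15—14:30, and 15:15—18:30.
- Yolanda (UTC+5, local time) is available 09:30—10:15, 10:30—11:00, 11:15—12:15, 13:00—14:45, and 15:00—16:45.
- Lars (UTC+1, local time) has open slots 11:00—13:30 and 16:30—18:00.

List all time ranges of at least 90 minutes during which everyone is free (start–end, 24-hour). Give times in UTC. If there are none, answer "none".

Jun → UTC: 02:00–06:15, 08:15–08:30, 09:15–12:30.
Yolanda → UTC: 04:30–05:15, 05:30–06:00, 06:15–07:15, 08:00–09:45, 10:00–11:45.
Lars → UTC: 10:00–12:30, 15:30–17:00.
Jun ∩ Yolanda: 04:30–05:15, 05:30–06:00, 08:15–08:30, 09:15–09:45, 10:00–11:45.
Jun ∩ Yolanda ∩ Lars: 10:00–11:45.
Windows ≥ 90 min: 10:00–11:45.

10:00–11:45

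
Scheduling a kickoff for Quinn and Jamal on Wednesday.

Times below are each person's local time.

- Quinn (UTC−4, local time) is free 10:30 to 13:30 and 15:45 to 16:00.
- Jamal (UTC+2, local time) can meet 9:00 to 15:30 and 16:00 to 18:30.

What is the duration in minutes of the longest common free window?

Quinn → UTC: 14:30–17:30, 19:45–20:00.
Jamal → UTC: 07:00–13:30, 14:00–16:30.
Quinn ∩ Jamal: 14:30–16:30.
Single common window of 120 minutes.

120 minutes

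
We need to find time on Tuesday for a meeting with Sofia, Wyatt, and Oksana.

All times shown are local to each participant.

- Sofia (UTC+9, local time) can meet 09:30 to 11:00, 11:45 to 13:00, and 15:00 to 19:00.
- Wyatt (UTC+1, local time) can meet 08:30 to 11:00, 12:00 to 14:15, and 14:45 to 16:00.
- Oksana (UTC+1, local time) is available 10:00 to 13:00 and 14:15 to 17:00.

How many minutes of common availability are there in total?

60 minutes

Sofia → UTC: 00:30–02:00, 02:45–04:00, 06:00–10:00.
Wyatt → UTC: 07:30–10:00, 11:00–13:15, 13:45–15:00.
Oksana → UTC: 09:00–12:00, 13:15–16:00.
Sofia ∩ Wyatt: 07:30–10:00.
Sofia ∩ Wyatt ∩ Oksana: 09:00–10:00.
Total common minutes: 60.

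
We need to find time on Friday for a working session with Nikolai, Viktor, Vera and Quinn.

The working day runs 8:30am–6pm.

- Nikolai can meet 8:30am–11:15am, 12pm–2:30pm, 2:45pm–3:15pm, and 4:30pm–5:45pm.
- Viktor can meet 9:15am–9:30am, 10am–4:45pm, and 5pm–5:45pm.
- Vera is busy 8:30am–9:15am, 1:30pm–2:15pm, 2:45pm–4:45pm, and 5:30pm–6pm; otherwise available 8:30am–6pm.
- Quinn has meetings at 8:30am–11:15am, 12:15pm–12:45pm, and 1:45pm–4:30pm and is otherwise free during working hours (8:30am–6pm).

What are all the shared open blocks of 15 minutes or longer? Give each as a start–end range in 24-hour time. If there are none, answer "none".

Vera free within 08:30–18:00: 09:15–13:30, 14:15–14:45, 16:45–17:30.
Quinn free within 08:30–18:00: 11:15–12:15, 12:45–13:45, 16:30–18:00.
Nikolai ∩ Viktor: 09:15–09:30, 10:00–11:15, 12:00–14:30, 14:45–15:15, 16:30–16:45, 17:00–17:45.
Nikolai ∩ Viktor ∩ Vera: 09:15–09:30, 10:00–11:15, 12:00–13:30, 14:15–14:30, 17:00–17:30.
Nikolai ∩ Viktor ∩ Vera ∩ Quinn: 12:00–12:15, 12:45–13:30, 17:00–17:30.
Windows ≥ 15 min: 12:00–12:15, 12:45–13:30, 17:00–17:30.

12:00–12:15, 12:45–13:30, 17:00–17:30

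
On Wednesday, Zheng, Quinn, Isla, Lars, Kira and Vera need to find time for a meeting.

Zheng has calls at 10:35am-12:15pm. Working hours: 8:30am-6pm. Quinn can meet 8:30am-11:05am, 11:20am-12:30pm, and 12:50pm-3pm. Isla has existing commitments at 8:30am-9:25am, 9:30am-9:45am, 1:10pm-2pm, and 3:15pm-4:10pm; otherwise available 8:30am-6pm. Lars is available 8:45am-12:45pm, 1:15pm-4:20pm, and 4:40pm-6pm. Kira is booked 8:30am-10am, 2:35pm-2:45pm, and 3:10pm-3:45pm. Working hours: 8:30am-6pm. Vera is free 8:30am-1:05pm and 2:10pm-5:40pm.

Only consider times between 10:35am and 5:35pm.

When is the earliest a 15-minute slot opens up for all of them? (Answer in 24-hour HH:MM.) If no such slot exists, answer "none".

Zheng free within 08:30–18:00: 08:30–10:35, 12:15–18:00.
Isla free within 08:30–18:00: 09:25–09:30, 09:45–13:10, 14:00–15:15, 16:10–18:00.
Kira free within 08:30–18:00: 10:00–14:35, 14:45–15:10, 15:45–18:00.
Zheng ∩ Quinn: 08:30–10:35, 12:15–12:30, 12:50–15:00.
Zheng ∩ Quinn ∩ Isla: 09:25–09:30, 09:45–10:35, 12:15–12:30, 12:50–13:10, 14:00–15:00.
Zheng ∩ Quinn ∩ Isla ∩ Lars: 09:25–09:30, 09:45–10:35, 12:15–12:30, 14:00–15:00.
Zheng ∩ Quinn ∩ Isla ∩ Lars ∩ Kira: 10:00–10:35, 12:15–12:30, 14:00–14:35, 14:45–15:00.
Zheng ∩ Quinn ∩ Isla ∩ Lars ∩ Kira ∩ Vera: 10:00–10:35, 12:15–12:30, 14:10–14:35, 14:45–15:00.
Restricted to 10:35–17:35: 12:15–12:30, 14:10–14:35, 14:45–15:00.
Windows ≥ 15 min: 12:15–12:30, 14:10–14:35, 14:45–15:00.
Earliest such window starts at 12:15.

12:15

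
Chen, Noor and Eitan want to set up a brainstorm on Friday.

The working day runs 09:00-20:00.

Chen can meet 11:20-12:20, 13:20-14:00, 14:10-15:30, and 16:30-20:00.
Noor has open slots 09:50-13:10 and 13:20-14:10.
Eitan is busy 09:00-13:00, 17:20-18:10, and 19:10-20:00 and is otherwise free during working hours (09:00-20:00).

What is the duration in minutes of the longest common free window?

Eitan free within 09:00–20:00: 13:00–17:20, 18:10–19:10.
Chen ∩ Noor: 11:20–12:20, 13:20–14:00.
Chen ∩ Noor ∩ Eitan: 13:20–14:00.
Single common window of 40 minutes.

40 minutes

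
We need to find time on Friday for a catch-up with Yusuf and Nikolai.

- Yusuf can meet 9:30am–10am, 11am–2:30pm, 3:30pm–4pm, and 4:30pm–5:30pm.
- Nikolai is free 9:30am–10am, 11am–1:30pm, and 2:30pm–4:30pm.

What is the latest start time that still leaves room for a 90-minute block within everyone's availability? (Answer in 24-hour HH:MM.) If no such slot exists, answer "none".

12:00

Yusuf ∩ Nikolai: 09:30–10:00, 11:00–13:30, 15:30–16:00.
Windows ≥ 90 min: 11:00–13:30.
Latest start in the last window 11:00–13:30 is 13:30 − 90 min = 12:00.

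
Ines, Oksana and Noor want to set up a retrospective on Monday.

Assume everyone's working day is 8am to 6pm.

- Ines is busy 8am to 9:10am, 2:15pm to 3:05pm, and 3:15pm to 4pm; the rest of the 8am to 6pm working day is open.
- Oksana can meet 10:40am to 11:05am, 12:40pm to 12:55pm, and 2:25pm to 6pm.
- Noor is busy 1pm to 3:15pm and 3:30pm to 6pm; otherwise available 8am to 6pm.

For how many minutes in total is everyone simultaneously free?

Ines free within 08:00–18:00: 09:10–14:15, 15:05–15:15, 16:00–18:00.
Noor free within 08:00–18:00: 08:00–13:00, 15:15–15:30.
Ines ∩ Oksana: 10:40–11:05, 12:40–12:55, 15:05–15:15, 16:00–18:00.
Ines ∩ Oksana ∩ Noor: 10:40–11:05, 12:40–12:55.
Total common minutes: 25 + 15 = 40.

40 minutes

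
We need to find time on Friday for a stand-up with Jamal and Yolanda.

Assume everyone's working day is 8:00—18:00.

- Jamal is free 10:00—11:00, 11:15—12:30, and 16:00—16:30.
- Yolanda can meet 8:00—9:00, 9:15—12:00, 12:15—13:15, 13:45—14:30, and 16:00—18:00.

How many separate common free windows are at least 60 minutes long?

1

Jamal ∩ Yolanda: 10:00–11:00, 11:15–12:00, 12:15–12:30, 16:00–16:30.
Windows ≥ 60 min: 10:00–11:00.
That's 1 window.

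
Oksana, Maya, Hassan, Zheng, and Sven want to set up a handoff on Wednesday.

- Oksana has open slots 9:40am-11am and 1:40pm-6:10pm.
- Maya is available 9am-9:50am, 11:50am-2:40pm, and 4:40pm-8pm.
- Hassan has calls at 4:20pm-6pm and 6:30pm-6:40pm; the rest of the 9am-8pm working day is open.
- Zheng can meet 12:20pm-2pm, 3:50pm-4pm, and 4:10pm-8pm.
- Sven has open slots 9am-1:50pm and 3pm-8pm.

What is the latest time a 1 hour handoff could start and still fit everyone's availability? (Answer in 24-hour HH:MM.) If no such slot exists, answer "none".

Hassan free within 09:00–20:00: 09:00–16:20, 18:00–18:30, 18:40–20:00.
Oksana ∩ Maya: 09:40–09:50, 13:40–14:40, 16:40–18:10.
Oksana ∩ Maya ∩ Hassan: 09:40–09:50, 13:40–14:40, 18:00–18:10.
Oksana ∩ Maya ∩ Hassan ∩ Zheng: 13:40–14:00, 18:00–18:10.
Oksana ∩ Maya ∩ Hassan ∩ Zheng ∩ Sven: 13:40–13:50, 18:00–18:10.
Windows ≥ 60 min: (none).

none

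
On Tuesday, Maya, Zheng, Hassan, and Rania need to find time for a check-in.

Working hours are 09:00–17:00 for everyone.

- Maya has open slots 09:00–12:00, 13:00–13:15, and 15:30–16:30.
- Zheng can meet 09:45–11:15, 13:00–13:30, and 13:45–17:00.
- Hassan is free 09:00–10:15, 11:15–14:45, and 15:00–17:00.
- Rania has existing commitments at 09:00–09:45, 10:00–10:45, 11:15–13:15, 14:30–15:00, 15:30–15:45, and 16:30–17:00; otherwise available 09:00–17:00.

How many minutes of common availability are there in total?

60 minutes

Rania free within 09:00–17:00: 09:45–10:00, 10:45–11:15, 13:15–14:30, 15:00–15:30, 15:45–16:30.
Maya ∩ Zheng: 09:45–11:15, 13:00–13:15, 15:30–16:30.
Maya ∩ Zheng ∩ Hassan: 09:45–10:15, 13:00–13:15, 15:30–16:30.
Maya ∩ Zheng ∩ Hassan ∩ Rania: 09:45–10:00, 15:45–16:30.
Total common minutes: 15 + 45 = 60.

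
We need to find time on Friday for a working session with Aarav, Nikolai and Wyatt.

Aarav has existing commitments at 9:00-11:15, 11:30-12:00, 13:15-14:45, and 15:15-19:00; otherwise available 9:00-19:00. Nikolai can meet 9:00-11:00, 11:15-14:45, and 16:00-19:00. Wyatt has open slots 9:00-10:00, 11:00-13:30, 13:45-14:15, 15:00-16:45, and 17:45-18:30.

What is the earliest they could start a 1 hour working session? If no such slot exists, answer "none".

Aarav free within 09:00–19:00: 11:15–11:30, 12:00–13:15, 14:45–15:15.
Aarav ∩ Nikolai: 11:15–11:30, 12:00–13:15.
Aarav ∩ Nikolai ∩ Wyatt: 11:15–11:30, 12:00–13:15.
Windows ≥ 60 min: 12:00–13:15.
Earliest such window starts at 12:00.

12:00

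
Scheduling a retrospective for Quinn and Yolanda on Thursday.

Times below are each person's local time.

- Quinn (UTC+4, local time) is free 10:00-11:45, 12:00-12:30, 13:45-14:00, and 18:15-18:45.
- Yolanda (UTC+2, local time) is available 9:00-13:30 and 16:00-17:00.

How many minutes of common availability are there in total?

120 minutes

Quinn → UTC: 06:00–07:45, 08:00–08:30, 09:45–10:00, 14:15–14:45.
Yolanda → UTC: 07:00–11:30, 14:00–15:00.
Quinn ∩ Yolanda: 07:00–07:45, 08:00–08:30, 09:45–10:00, 14:15–14:45.
Total common minutes: 45 + 30 + 15 + 30 = 120.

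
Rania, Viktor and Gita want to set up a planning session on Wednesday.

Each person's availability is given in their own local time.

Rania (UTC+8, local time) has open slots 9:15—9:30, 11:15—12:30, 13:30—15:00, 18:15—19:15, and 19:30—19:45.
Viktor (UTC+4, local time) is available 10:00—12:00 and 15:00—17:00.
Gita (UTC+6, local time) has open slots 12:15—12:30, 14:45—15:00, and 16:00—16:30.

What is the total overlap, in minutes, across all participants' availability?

Rania → UTC: 01:15–01:30, 03:15–04:30, 05:30–07:00, 10:15–11:15, 11:30–11:45.
Viktor → UTC: 06:00–08:00, 11:00–13:00.
Gita → UTC: 06:15–06:30, 08:45–09:00, 10:00–10:30.
Rania ∩ Viktor: 06:00–07:00, 11:00–11:15, 11:30–11:45.
Rania ∩ Viktor ∩ Gita: 06:15–06:30.
Total common minutes: 15.

15 minutes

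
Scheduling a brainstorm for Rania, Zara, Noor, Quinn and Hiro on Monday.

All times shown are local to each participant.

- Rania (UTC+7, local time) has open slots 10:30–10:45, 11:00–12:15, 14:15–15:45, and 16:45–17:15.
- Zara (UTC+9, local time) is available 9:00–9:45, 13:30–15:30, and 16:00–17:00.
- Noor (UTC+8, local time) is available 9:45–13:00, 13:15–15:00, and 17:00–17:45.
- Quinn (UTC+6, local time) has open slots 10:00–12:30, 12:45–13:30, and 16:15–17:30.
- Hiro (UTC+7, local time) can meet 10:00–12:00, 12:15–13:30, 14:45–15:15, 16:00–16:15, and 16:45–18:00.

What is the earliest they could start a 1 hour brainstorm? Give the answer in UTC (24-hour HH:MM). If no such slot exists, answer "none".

none

Rania → UTC: 03:30–03:45, 04:00–05:15, 07:15–08:45, 09:45–10:15.
Zara → UTC: 00:00–00:45, 04:30–06:30, 07:00–08:00.
Noor → UTC: 01:45–05:00, 05:15–07:00, 09:00–09:45.
Quinn → UTC: 04:00–06:30, 06:45–07:30, 10:15–11:30.
Hiro → UTC: 03:00–05:00, 05:15–06:30, 07:45–08:15, 09:00–09:15, 09:45–11:00.
Rania ∩ Zara: 04:30–05:15, 07:15–08:00.
Rania ∩ Zara ∩ Noor: 04:30–05:00.
Rania ∩ Zara ∩ Noor ∩ Quinn: 04:30–05:00.
Rania ∩ Zara ∩ Noor ∩ Quinn ∩ Hiro: 04:30–05:00.
Windows ≥ 60 min: (none).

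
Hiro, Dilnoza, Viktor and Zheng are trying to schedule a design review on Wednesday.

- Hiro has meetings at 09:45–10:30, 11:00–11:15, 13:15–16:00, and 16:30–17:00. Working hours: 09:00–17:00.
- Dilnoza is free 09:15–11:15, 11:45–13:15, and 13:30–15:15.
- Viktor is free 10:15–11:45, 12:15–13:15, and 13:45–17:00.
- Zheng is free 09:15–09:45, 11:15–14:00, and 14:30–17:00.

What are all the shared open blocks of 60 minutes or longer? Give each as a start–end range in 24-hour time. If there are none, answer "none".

12:15–13:15

Hiro free within 09:00–17:00: 09:00–09:45, 10:30–11:00, 11:15–13:15, 16:00–16:30.
Hiro ∩ Dilnoza: 09:15–09:45, 10:30–11:00, 11:45–13:15.
Hiro ∩ Dilnoza ∩ Viktor: 10:30–11:00, 12:15–13:15.
Hiro ∩ Dilnoza ∩ Viktor ∩ Zheng: 12:15–13:15.
Windows ≥ 60 min: 12:15–13:15.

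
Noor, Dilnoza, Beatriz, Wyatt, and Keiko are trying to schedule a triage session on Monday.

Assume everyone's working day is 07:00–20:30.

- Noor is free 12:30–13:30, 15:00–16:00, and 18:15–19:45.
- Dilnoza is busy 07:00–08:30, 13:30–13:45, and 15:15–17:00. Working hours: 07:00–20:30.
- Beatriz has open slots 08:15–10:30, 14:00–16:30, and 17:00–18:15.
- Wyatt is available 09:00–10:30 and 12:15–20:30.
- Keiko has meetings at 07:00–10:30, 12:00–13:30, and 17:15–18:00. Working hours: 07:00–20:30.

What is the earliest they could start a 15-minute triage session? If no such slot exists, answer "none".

Dilnoza free within 07:00–20:30: 08:30–13:30, 13:45–15:15, 17:00–20:30.
Keiko free within 07:00–20:30: 10:30–12:00, 13:30–17:15, 18:00–20:30.
Noor ∩ Dilnoza: 12:30–13:30, 15:00–15:15, 18:15–19:45.
Noor ∩ Dilnoza ∩ Beatriz: 15:00–15:15.
Noor ∩ Dilnoza ∩ Beatriz ∩ Wyatt: 15:00–15:15.
Noor ∩ Dilnoza ∩ Beatriz ∩ Wyatt ∩ Keiko: 15:00–15:15.
Windows ≥ 15 min: 15:00–15:15.
Earliest such window starts at 15:00.

15:00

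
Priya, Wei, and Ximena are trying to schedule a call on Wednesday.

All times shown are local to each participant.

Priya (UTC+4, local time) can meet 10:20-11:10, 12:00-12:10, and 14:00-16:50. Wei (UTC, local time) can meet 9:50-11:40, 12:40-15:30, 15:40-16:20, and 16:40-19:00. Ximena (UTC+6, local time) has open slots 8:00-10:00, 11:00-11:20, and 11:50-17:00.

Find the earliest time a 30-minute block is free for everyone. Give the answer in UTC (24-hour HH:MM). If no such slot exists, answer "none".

10:00

Priya → UTC: 06:20–07:10, 08:00–08:10, 10:00–12:50.
Wei → UTC: 09:50–11:40, 12:40–15:30, 15:40–16:20, 16:40–19:00.
Ximena → UTC: 02:00–04:00, 05:00–05:20, 05:50–11:00.
Priya ∩ Wei: 10:00–11:40, 12:40–12:50.
Priya ∩ Wei ∩ Ximena: 10:00–11:00.
Windows ≥ 30 min: 10:00–11:00.
Earliest such window starts at 10:00.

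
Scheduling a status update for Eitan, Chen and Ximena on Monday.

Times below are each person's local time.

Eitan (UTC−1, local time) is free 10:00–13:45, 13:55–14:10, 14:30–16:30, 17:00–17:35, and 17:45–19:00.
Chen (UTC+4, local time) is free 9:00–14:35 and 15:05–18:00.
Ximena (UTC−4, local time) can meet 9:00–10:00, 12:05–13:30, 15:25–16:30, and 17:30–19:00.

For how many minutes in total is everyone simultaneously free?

60 minutes

Eitan → UTC: 11:00–14:45, 14:55–15:10, 15:30–17:30, 18:00–18:35, 18:45–20:00.
Chen → UTC: 05:00–10:35, 11:05–14:00.
Ximena → UTC: 13:00–14:00, 16:05–17:30, 19:25–20:30, 21:30–23:00.
Eitan ∩ Chen: 11:05–14:00.
Eitan ∩ Chen ∩ Ximena: 13:00–14:00.
Total common minutes: 60.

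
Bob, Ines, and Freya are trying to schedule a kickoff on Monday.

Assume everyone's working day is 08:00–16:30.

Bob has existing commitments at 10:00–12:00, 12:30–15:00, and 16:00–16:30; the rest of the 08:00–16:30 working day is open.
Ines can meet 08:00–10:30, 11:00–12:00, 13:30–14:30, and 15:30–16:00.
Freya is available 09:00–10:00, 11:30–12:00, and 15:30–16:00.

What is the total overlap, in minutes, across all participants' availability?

Bob free within 08:00–16:30: 08:00–10:00, 12:00–12:30, 15:00–16:00.
Bob ∩ Ines: 08:00–10:00, 15:30–16:00.
Bob ∩ Ines ∩ Freya: 09:00–10:00, 15:30–16:00.
Total common minutes: 60 + 30 = 90.

90 minutes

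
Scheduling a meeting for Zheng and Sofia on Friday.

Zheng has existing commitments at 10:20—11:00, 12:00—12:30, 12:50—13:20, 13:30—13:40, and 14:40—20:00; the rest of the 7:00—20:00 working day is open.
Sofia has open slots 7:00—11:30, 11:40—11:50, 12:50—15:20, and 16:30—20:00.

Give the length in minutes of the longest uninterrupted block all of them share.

Zheng free within 07:00–20:00: 07:00–10:20, 11:00–12:00, 12:30–12:50, 13:20–13:30, 13:40–14:40.
Zheng ∩ Sofia: 07:00–10:20, 11:00–11:30, 11:40–11:50, 13:20–13:30, 13:40–14:40.
Common window lengths: 200, 30, 10, 10, 60 min; longest is 200.

200 minutes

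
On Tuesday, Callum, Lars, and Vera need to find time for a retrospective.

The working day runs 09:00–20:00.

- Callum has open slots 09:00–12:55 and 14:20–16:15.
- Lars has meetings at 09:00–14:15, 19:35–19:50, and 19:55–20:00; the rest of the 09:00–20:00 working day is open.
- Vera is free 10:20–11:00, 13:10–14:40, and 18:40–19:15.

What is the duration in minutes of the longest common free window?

20 minutes

Lars free within 09:00–20:00: 14:15–19:35, 19:50–19:55.
Callum ∩ Lars: 14:20–16:15.
Callum ∩ Lars ∩ Vera: 14:20–14:40.
Single common window of 20 minutes.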